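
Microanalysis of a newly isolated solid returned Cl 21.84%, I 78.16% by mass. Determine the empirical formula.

ClI

Assume 100 g: 21.84 g Cl, 78.16 g I.
Moles — Cl: 21.84 / 35.45 = 0.6161 mol; I: 78.16 / 126.90 = 0.6159 mol
Smallest is I at 0.6159 mol; normalising gives Cl 1.000, I 1.000
Ratio ≈ 1:1, so the empirical formula is ClI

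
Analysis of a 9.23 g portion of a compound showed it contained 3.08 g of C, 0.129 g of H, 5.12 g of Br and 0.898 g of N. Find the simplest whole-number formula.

n(C) = 3.08/12.01 = 0.2565, n(H) = 0.129/1.008 = 0.128, n(Br) = 5.12/79.90 = 0.06408, n(N) = 0.898/14.01 = 0.0641
Ratios (÷ 0.06408): C 4.002, H 1.997, Br 1.000, N 1.000
→ C4H2BrN

C4H2BrN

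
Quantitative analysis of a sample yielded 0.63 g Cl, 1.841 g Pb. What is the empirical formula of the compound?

Moles — Cl: 0.63 / 35.45 = 0.01777 mol; Pb: 1.841 / 207.2 = 0.008885 mol
Smallest is Pb at 0.008885 mol; normalising gives Cl 2.000, Pb 1.000
≈ 2:1 → Cl2Pb

Cl2Pb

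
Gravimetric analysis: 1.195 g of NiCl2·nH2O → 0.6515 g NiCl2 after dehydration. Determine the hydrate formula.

NiCl2·6H2O

Mass of water lost = 1.195 − 0.6515 = 0.5435 g → 0.5435 / 18.02 = 0.03016 mol H2O
Molar mass of NiCl2 = 129.59 g/mol → mol NiCl2 = 0.6515 / 129.59 = 0.005027
n = 0.03016 / 0.005027 = 6.00 ≈ 6 → NiCl2·6H2O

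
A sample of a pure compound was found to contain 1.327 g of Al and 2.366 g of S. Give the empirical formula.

Al2S3

n(Al) = 1.327/26.98 = 0.04918, n(S) = 2.366/32.07 = 0.07378
Divide by the smallest (0.04918 mol Al): Al 1.000, S 1.500
Multiply by 2: Al 2.00, S 3.00 → Al2S3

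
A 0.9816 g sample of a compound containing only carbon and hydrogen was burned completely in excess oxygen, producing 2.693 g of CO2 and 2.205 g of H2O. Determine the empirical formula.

CH4

mol C = 2.693 / 44.01 = 0.06119; mass C = 0.06119 × 12.01 = 0.7349 g
mol H = 2 × (2.205 / 18.02) = 0.2447; mass H = 0.2447 × 1.008 = 0.2467 g
Smallest is C at 0.06119 mol; normalising gives C 1.000, H 3.999
≈ 1:4 → CH4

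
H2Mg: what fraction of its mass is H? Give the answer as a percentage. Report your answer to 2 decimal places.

Molar mass = 2(1.008) + 1(24.31) = 26.326 g/mol
Mass of H per mole = 2 × 1.008 = 2.016 g
% H = 2.016 / 26.326 × 100 = 7.66%

7.66%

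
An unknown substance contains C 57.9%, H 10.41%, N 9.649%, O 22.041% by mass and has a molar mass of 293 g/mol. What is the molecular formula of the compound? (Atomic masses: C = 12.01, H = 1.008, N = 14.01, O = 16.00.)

C14H30N2O4

Assume 100 g: 57.9 g C, 10.41 g H, 9.649 g N, 22.041 g O.
n(C) = 57.9/12.01 = 4.821, n(H) = 10.41/1.008 = 10.33, n(N) = 9.649/14.01 = 0.6887, n(O) = 22.041/16.00 = 1.378
Ratios (÷ 0.6887): C 7.000, H 14.995, N 1.000, O 2.000
≈ 7:15:1:2 → C7H15NO2
Empirical-formula mass = 145.20 g/mol
n = 293 / 145.20 = 2.02 ≈ 2
Molecular formula = (C7H15NO2)×2 = C14H30N2O4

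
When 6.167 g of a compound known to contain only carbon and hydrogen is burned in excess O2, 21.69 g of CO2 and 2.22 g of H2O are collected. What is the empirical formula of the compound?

mol C = 21.69 / 44.01 = 0.4928; mass C = 0.4928 × 12.01 = 5.919 g
mol H = 2 × (2.22 / 18.02) = 0.2464; mass H = 0.2464 × 1.008 = 0.2484 g
Ratios (÷ 0.2464): C 2.000, H 1.000
≈ 2:1 → C2H

C2H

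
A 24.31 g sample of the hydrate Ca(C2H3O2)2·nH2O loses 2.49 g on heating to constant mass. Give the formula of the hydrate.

Mass of anhydrous Ca(C2H3O2)2 = 24.31 − 2.49 = 21.82 g
mol H2O = 2.49 / 18.02 = 0.1382
Molar mass of Ca(C2H3O2)2 = 158.17 g/mol → mol Ca(C2H3O2)2 = 21.82 / 158.17 = 0.138
n = 0.1382 / 0.138 = 1.00 ≈ 1 → Ca(C2H3O2)2·H2O

Ca(C2H3O2)2·H2O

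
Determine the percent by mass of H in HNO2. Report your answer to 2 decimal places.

2.14%

Molar mass = 1(1.008) + 1(14.01) + 2(16.00) = 47.018 g/mol
Mass of H per mole = 1 × 1.008 = 1.008 g
% H = 1.008 / 47.018 × 100 = 2.14%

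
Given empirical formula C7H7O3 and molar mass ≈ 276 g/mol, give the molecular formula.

Empirical-formula mass = 139.13 g/mol
n = 276 / 139.13 = 1.98 ≈ 2
Molecular formula = (C7H7O3)2 = C14H14O6

C14H14O6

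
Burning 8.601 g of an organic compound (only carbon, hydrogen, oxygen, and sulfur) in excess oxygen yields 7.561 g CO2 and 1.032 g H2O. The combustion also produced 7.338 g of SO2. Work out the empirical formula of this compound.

mol C = 7.561 / 44.01 = 0.1718; mass C = 0.1718 × 12.01 = 2.063 g
mol H = 2 × (1.032 / 18.02) = 0.1145; mass H = 0.1145 × 1.008 = 0.1155 g
mol S = 7.338 / 64.07 = 0.1145; mass S = 3.673 g
mass O = 8.601 − (5.852) = 2.749 g → mol O = 0.1718
Smallest is S at 0.1145 mol; normalising gives C 1.500, H 1.000, O 1.500, S 1.000
Multiply by 2: C 3.00, H 2.00, O 3.00, S 2.00 → C3H2O3S2

C3H2O3S2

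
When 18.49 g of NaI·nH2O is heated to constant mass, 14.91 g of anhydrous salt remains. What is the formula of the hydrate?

NaI·2H2O

Mass of water lost = 18.49 − 14.91 = 3.58 g → 3.58 / 18.02 = 0.1987 mol H2O
Molar mass of NaI = 149.89 g/mol → mol NaI = 14.91 / 149.89 = 0.09947
n = 0.1987 / 0.09947 = 2.00 ≈ 2 → NaI·2H2O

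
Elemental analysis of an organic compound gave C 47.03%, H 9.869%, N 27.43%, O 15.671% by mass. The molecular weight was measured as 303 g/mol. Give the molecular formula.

Assume 100 g: 47.03 g C, 9.869 g H, 27.43 g N, 15.671 g O.
Moles — C: 47.03 / 12.01 = 3.916 mol; H: 9.869 / 1.008 = 9.791 mol; N: 27.43 / 14.01 = 1.958 mol; O: 15.671 / 16.00 = 0.9794 mol
Smallest is O at 0.9794 mol; normalising gives C 3.998, H 9.996, N 1.999, O 1.000
→ C4H10N2O
Empirical-formula mass = 102.14 g/mol
n = 303 / 102.14 = 2.97 ≈ 3
Molecular formula = (C4H10N2O)×3 = C12H30N6O3

C12H30N6O3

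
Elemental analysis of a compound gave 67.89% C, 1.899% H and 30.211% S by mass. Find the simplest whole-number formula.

Assume 100 g: 67.89 g C, 1.899 g H, 30.211 g S.
n(C) = 67.89/12.01 = 5.653, n(H) = 1.899/1.008 = 1.884, n(S) = 30.211/32.07 = 0.942
Ratios (÷ 0.942): C 6.001, H 2.000, S 1.000
≈ 6:2:1 → C6H2S

C6H2S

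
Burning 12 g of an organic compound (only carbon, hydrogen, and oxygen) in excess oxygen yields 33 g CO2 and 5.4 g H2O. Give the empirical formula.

mol C = 33 / 44.01 = 0.7498; mass C = 0.7498 × 12.01 = 9.005 g
mol H = 2 × (5.4 / 18.02) = 0.5993; mass H = 0.5993 × 1.008 = 0.6041 g
mass O = 12 − (9.610) = 2.390 g → mol O = 0.1494
Divide by the smallest (0.1494 mol O): C 5.019, H 4.012, O 1.000
→ C5H4O

C5H4O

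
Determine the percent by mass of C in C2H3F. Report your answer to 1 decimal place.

52.2%

Molar mass = 2(12.01) + 3(1.008) + 1(19.00) = 46.044 g/mol
Mass of C per mole = 2 × 12.01 = 24.020 g
% C = 24.020 / 46.044 × 100 = 52.2%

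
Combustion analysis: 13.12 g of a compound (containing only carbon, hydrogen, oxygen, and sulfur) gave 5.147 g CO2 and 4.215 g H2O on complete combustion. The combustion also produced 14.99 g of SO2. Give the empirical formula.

mol C = 5.147 / 44.01 = 0.1170; mass C = 0.1170 × 12.01 = 1.405 g
mol H = 2 × (4.215 / 18.02) = 0.4678; mass H = 0.4678 × 1.008 = 0.4716 g
mol S = 14.99 / 64.07 = 0.2340; mass S = 7.503 g
mass O = 13.12 − (9.379) = 3.741 g → mol O = 0.2338
Divide by the smallest (0.117 mol C): C 1.000, H 4.000, O 1.999, S 2.001
→ CH4O2S2

CH4O2S2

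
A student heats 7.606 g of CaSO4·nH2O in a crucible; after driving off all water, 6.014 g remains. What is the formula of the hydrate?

Mass of water lost = 7.606 − 6.014 = 1.592 g → 1.592 / 18.02 = 0.08835 mol H2O
Molar mass of CaSO4 = 136.15 g/mol → mol CaSO4 = 6.014 / 136.15 = 0.04417
n = 0.08835 / 0.04417 = 2.00 ≈ 2 → CaSO4·2H2O

CaSO4·2H2O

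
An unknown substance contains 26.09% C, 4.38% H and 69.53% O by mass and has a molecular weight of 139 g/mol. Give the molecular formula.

Assume 100 g: 26.09 g C, 4.38 g H, 69.53 g O.
C: 26.09 g ÷ 12.01 g/mol = 2.172 mol
H: 4.38 g ÷ 1.008 g/mol = 4.345 mol
O: 69.53 g ÷ 16.00 g/mol = 4.346 mol
Smallest is C at 2.172 mol; normalising gives C 1.000, H 2.000, O 2.000
→ CH2O2
Empirical-formula mass = 46.03 g/mol
n = 139 / 46.03 = 3.02 ≈ 3
Molecular formula = (CH2O2)×3 = C3H6O6

C3H6O6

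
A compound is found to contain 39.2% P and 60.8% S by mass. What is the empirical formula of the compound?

P2S3

Assume 100 g: 39.2 g P, 60.8 g S.
Moles — P: 39.2 / 30.97 = 1.266 mol; S: 60.8 / 32.07 = 1.896 mol
Ratios (÷ 1.266): P 1.000, S 1.498
×2: P 2.00, S 3.00 → P2S3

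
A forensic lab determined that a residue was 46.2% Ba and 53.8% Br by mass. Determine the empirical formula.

Assume 100 g: 46.2 g Ba, 53.8 g Br.
Moles — Ba: 46.2 / 137.33 = 0.3364 mol; Br: 53.8 / 79.90 = 0.6733 mol
Ratios (÷ 0.3364): Ba 1.000, Br 2.002
Ratio ≈ 1:2, so the empirical formula is BaBr2

BaBr2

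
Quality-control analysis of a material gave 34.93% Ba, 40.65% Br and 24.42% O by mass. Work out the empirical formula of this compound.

BaBr2O6

Assume 100 g: 34.93 g Ba, 40.65 g Br, 24.42 g O.
Moles — Ba: 34.93 / 137.33 = 0.2544 mol; Br: 40.65 / 79.90 = 0.5088 mol; O: 24.42 / 16.00 = 1.526 mol
Smallest is Ba at 0.2544 mol; normalising gives Ba 1.000, Br 2.000, O 6.001
→ BaBr2O6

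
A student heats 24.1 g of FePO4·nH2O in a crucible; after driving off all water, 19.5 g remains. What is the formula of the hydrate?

FePO4·2H2O

Mass of water lost = 24.1 − 19.5 = 4.6 g → 4.6 / 18.02 = 0.2553 mol H2O
Molar mass of FePO4 = 150.82 g/mol → mol FePO4 = 19.5 / 150.82 = 0.1293
n = 0.2553 / 0.1293 = 1.97 ≈ 2 → FePO4·2H2O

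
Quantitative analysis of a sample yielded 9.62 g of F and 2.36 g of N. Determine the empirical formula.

F: 9.62 g ÷ 19.00 g/mol = 0.5063 mol
N: 2.36 g ÷ 14.01 g/mol = 0.1685 mol
Ratios (÷ 0.1685): F 3.006, N 1.000
≈ 3:1 → F3N

F3N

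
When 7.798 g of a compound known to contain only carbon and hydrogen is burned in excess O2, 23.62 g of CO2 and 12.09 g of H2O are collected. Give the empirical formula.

mol C = 23.62 / 44.01 = 0.5367; mass C = 0.5367 × 12.01 = 6.446 g
mol H = 2 × (12.09 / 18.02) = 1.342; mass H = 1.342 × 1.008 = 1.353 g
Smallest is C at 0.5367 mol; normalising gives C 1.000, H 2.500
Multiply by 2: C 2.00, H 5.00 → C2H5

C2H5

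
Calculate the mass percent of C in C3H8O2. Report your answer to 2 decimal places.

Molar mass = 3(12.01) + 8(1.008) + 2(16.00) = 76.094 g/mol
Mass of C per mole = 3 × 12.01 = 36.030 g
% C = 36.030 / 76.094 × 100 = 47.35%

47.35%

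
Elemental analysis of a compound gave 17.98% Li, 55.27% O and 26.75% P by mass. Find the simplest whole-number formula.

Li3O4P

Assume 100 g: 17.98 g Li, 55.27 g O, 26.75 g P.
Moles — Li: 17.98 / 6.94 = 2.591 mol; O: 55.27 / 16.00 = 3.454 mol; P: 26.75 / 30.97 = 0.8637 mol
Ratios (÷ 0.8637): Li 2.999, O 3.999, P 1.000
→ Li3O4P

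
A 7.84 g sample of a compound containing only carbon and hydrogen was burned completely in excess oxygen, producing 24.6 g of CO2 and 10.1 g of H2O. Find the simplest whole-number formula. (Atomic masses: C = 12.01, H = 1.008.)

CH2

mol C = 24.6 / 44.01 = 0.5590; mass C = 0.5590 × 12.01 = 6.713 g
mol H = 2 × (10.1 / 18.02) = 1.121; mass H = 1.121 × 1.008 = 1.130 g
Divide by the smallest (0.559 mol C): C 1.000, H 2.005
Ratio ≈ 1:2, so the empirical formula is CH2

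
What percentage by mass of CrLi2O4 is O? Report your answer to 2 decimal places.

49.28%

Molar mass = 1(52.00) + 2(6.94) + 4(16.00) = 129.880 g/mol
Mass of O per mole = 4 × 16.00 = 64.000 g
% O = 64.000 / 129.880 × 100 = 49.28%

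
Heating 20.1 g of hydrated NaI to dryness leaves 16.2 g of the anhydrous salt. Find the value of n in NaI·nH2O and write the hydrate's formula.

Mass of water lost = 20.1 − 16.2 = 3.9 g → 3.9 / 18.02 = 0.2164 mol H2O
Molar mass of NaI = 149.89 g/mol → mol NaI = 16.2 / 149.89 = 0.1081
n = 0.2164 / 0.1081 = 2.00 ≈ 2 → NaI·2H2O

NaI·2H2O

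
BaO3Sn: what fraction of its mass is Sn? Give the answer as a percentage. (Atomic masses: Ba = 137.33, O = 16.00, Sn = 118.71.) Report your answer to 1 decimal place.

Molar mass = 1(137.33) + 3(16.00) + 1(118.71) = 304.040 g/mol
Mass of Sn per mole = 1 × 118.71 = 118.710 g
% Sn = 118.710 / 304.040 × 100 = 39.0%

39.0%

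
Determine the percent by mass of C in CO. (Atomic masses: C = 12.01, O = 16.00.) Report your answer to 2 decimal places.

42.88%

Molar mass = 1(12.01) + 1(16.00) = 28.010 g/mol
Mass of C per mole = 1 × 12.01 = 12.010 g
% C = 12.010 / 28.010 × 100 = 42.88%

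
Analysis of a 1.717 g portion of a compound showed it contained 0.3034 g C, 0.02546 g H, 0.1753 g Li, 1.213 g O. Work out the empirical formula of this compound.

n(C) = 0.3034/12.01 = 0.02526, n(H) = 0.02546/1.008 = 0.02526, n(Li) = 0.1753/6.94 = 0.02526, n(O) = 1.213/16.00 = 0.07581
Ratios (÷ 0.02526): C 1.000, H 1.000, Li 1.000, O 3.002
Ratio ≈ 1:1:1:3, so the empirical formula is CHLiO3

CHLiO3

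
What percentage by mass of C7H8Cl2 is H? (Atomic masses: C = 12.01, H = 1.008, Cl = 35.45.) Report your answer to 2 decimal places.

Molar mass = 7(12.01) + 8(1.008) + 2(35.45) = 163.034 g/mol
Mass of H per mole = 8 × 1.008 = 8.064 g
% H = 8.064 / 163.034 × 100 = 4.95%

4.95%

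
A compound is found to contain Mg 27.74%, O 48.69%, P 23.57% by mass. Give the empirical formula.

Assume 100 g: 27.74 g Mg, 48.69 g O, 23.57 g P.
Mg: 27.74 g ÷ 24.31 g/mol = 1.141 mol
O: 48.69 g ÷ 16.00 g/mol = 3.043 mol
P: 23.57 g ÷ 30.97 g/mol = 0.7611 mol
Ratios (÷ 0.7611): Mg 1.499, O 3.999, P 1.000
×2: Mg 3.00, O 8.00, P 2.00 → Mg3O8P2

Mg3O8P2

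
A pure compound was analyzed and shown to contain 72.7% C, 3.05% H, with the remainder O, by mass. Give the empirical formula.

C4H2O

Assume 100 g: 72.7 g C, 3.05 g H, 24.25 g O.
Moles — C: 72.7 / 12.01 = 6.053 mol; H: 3.05 / 1.008 = 3.026 mol; O: 24.25 / 16.00 = 1.516 mol
Smallest is O at 1.516 mol; normalising gives C 3.994, H 1.996, O 1.000
≈ 4:2:1 → C4H2O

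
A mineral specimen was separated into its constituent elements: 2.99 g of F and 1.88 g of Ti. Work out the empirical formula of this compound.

F4Ti

Moles — F: 2.99 / 19.00 = 0.1574 mol; Ti: 1.88 / 47.87 = 0.03927 mol
Divide by the smallest (0.03927 mol Ti): F 4.007, Ti 1.000
→ F4Ti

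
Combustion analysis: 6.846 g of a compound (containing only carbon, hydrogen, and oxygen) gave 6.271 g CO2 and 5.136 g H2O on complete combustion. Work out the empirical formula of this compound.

mol C = 6.271 / 44.01 = 0.1425; mass C = 0.1425 × 12.01 = 1.711 g
mol H = 2 × (5.136 / 18.02) = 0.5700; mass H = 0.5700 × 1.008 = 0.5746 g
mass O = 6.846 − (2.286) = 4.560 g → mol O = 0.2850
Divide by the smallest (0.1425 mol C): C 1.000, H 4.001, O 2.000
≈ 1:4:2 → CH4O2

CH4O2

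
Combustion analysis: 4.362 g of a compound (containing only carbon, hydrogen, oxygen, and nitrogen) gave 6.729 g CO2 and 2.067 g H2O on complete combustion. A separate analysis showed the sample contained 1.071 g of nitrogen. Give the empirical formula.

C2H3NO

mol C = 6.729 / 44.01 = 0.1529; mass C = 0.1529 × 12.01 = 1.836 g
mol H = 2 × (2.067 / 18.02) = 0.2294; mass H = 0.2294 × 1.008 = 0.2312 g
mol N = 1.071 / 14.01 = 0.07645
mass O = 4.362 − (3.139) = 1.223 g → mol O = 0.07647
Ratios (÷ 0.07645): C 2.000, H 3.001, N 1.000, O 1.000
Ratio ≈ 2:3:1:1, so the empirical formula is C2H3NO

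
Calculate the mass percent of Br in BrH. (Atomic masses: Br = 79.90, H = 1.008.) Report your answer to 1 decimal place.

98.8%

Molar mass = 1(79.90) + 1(1.008) = 80.908 g/mol
Mass of Br per mole = 1 × 79.90 = 79.900 g
% Br = 79.900 / 80.908 × 100 = 98.8%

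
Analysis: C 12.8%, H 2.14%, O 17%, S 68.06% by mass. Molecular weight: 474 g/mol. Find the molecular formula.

Assume 100 g: 12.8 g C, 2.14 g H, 17 g O, 68.06 g S.
Moles — C: 12.8 / 12.01 = 1.066 mol; H: 2.14 / 1.008 = 2.123 mol; O: 17 / 16.00 = 1.062 mol; S: 68.06 / 32.07 = 2.122 mol
Smallest is O at 1.062 mol; normalising gives C 1.003, H 1.998, O 1.000, S 1.997
Ratio ≈ 1:2:1:2, so the empirical formula is CH2OS2
Empirical-formula mass = 94.17 g/mol
n = 474 / 94.17 = 5.03 ≈ 5
Molecular formula = (CH2OS2)×5 = C5H10O5S10

C5H10O5S10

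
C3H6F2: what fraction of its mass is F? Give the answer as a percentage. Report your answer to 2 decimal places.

Molar mass = 3(12.01) + 6(1.008) + 2(19.00) = 80.078 g/mol
Mass of F per mole = 2 × 19.00 = 38.000 g
% F = 38.000 / 80.078 × 100 = 47.45%

47.45%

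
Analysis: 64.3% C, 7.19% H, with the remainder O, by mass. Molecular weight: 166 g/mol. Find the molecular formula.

Assume 100 g: 64.3 g C, 7.19 g H, 28.51 g O.
n(C) = 64.3/12.01 = 5.354, n(H) = 7.19/1.008 = 7.133, n(O) = 28.51/16.00 = 1.782
Ratios (÷ 1.782): C 3.005, H 4.003, O 1.000
→ C3H4O
Empirical-formula mass = 56.06 g/mol
n = 166 / 56.06 = 2.96 ≈ 3
Molecular formula = (C3H4O)×3 = C9H12O3

C9H12O3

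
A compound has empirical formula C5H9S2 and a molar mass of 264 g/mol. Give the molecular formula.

C10H18S4

Empirical-formula mass = 133.26 g/mol
n = 264 / 133.26 = 1.98 ≈ 2
Molecular formula = (C5H9S2)2 = C10H18S4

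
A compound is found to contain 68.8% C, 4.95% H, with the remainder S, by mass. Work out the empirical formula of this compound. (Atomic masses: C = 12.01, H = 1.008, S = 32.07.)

Assume 100 g: 68.8 g C, 4.95 g H, 26.25 g S.
C: 68.8 g ÷ 12.01 g/mol = 5.729 mol
H: 4.95 g ÷ 1.008 g/mol = 4.911 mol
S: 26.25 g ÷ 32.07 g/mol = 0.8185 mol
Ratios (÷ 0.8185): C 6.999, H 5.999, S 1.000
≈ 7:6:1 → C7H6S

C7H6S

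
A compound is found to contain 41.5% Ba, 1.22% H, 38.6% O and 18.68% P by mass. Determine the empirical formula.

Assume 100 g: 41.5 g Ba, 1.22 g H, 38.6 g O, 18.68 g P.
Ba: 41.5 g ÷ 137.33 g/mol = 0.3022 mol
H: 1.22 g ÷ 1.008 g/mol = 1.21 mol
O: 38.6 g ÷ 16.00 g/mol = 2.413 mol
P: 18.68 g ÷ 30.97 g/mol = 0.6032 mol
Ratios (÷ 0.3022): Ba 1.000, H 4.005, O 7.983, P 1.996
→ BaH4O8P2

BaH4O8P2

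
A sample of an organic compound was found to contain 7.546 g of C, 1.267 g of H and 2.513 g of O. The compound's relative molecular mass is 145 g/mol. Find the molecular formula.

n(C) = 7.546/12.01 = 0.6283, n(H) = 1.267/1.008 = 1.257, n(O) = 2.513/16.00 = 0.1571
Smallest is O at 0.1571 mol; normalising gives C 4.000, H 8.003, O 1.000
Ratio ≈ 4:8:1, so the empirical formula is C4H8O
Empirical-formula mass = 72.10 g/mol
n = 145 / 72.10 = 2.01 ≈ 2
Molecular formula = (C4H8O)×2 = C8H16O2

C8H16O2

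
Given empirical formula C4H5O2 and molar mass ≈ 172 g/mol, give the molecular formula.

Empirical-formula mass = 85.08 g/mol
n = 172 / 85.08 = 2.02 ≈ 2
Molecular formula = (C4H5O2)2 = C8H10O4

C8H10O4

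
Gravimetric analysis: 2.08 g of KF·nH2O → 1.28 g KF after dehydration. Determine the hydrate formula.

Mass of water lost = 2.08 − 1.28 = 0.8 g → 0.8 / 18.02 = 0.0444 mol H2O
Molar mass of KF = 58.10 g/mol → mol KF = 1.28 / 58.10 = 0.02203
n = 0.0444 / 0.02203 = 2.02 ≈ 2 → KF·2H2O

KF·2H2O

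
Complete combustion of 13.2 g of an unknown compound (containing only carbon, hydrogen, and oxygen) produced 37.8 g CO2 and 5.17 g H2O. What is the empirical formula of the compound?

mol C = 37.8 / 44.01 = 0.8589; mass C = 0.8589 × 12.01 = 10.32 g
mol H = 2 × (5.17 / 18.02) = 0.5738; mass H = 0.5738 × 1.008 = 0.5784 g
mass O = 13.2 − (10.89) = 2.306 g → mol O = 0.1441
Smallest is O at 0.1441 mol; normalising gives C 5.959, H 3.981, O 1.000
Ratio ≈ 6:4:1, so the empirical formula is C6H4O

C6H4O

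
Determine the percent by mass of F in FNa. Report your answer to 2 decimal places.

45.25%

Molar mass = 1(19.00) + 1(22.99) = 41.990 g/mol
Mass of F per mole = 1 × 19.00 = 19.000 g
% F = 19.000 / 41.990 × 100 = 45.25%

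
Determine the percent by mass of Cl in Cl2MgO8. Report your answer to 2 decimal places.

Molar mass = 2(35.45) + 1(24.31) + 8(16.00) = 223.210 g/mol
Mass of Cl per mole = 2 × 35.45 = 70.900 g
% Cl = 70.900 / 223.210 × 100 = 31.76%

31.76%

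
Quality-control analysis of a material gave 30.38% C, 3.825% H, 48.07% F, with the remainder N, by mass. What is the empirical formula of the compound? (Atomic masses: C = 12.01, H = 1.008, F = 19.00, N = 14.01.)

C2H3F2N

Assume 100 g: 30.38 g C, 3.825 g H, 48.07 g F, 17.725 g N.
Moles — C: 30.38 / 12.01 = 2.53 mol; H: 3.825 / 1.008 = 3.795 mol; F: 48.07 / 19.00 = 2.53 mol; N: 17.725 / 14.01 = 1.265 mol
Divide by the smallest (1.265 mol N): C 1.999, H 2.999, F 2.000, N 1.000
→ C2H3F2N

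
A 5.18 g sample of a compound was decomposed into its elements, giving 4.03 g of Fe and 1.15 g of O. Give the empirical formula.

FeO

n(Fe) = 4.03/55.85 = 0.07216, n(O) = 1.15/16.00 = 0.07187
Smallest is O at 0.07187 mol; normalising gives Fe 1.004, O 1.000
≈ 1:1 → FeO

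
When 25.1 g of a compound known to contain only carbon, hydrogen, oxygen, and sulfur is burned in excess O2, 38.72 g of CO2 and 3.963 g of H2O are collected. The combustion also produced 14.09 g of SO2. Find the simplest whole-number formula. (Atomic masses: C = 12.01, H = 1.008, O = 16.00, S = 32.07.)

C4H2O2S

mol C = 38.72 / 44.01 = 0.8798; mass C = 0.8798 × 12.01 = 10.57 g
mol H = 2 × (3.963 / 18.02) = 0.4398; mass H = 0.4398 × 1.008 = 0.4434 g
mol S = 14.09 / 64.07 = 0.2199; mass S = 7.053 g
mass O = 25.1 − (18.06) = 7.038 g → mol O = 0.4398
Smallest is S at 0.2199 mol; normalising gives C 4.001, H 2.000, O 2.000, S 1.000
≈ 4:2:2:1 → C4H2O2S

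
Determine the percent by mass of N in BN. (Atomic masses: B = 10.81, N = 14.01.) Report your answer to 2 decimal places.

Molar mass = 1(10.81) + 1(14.01) = 24.820 g/mol
Mass of N per mole = 1 × 14.01 = 14.010 g
% N = 14.010 / 24.820 × 100 = 56.45%

56.45%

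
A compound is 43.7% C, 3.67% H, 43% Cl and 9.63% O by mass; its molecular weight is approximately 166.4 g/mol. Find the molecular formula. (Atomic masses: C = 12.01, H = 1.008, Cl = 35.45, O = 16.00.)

Assume 100 g: 43.7 g C, 3.67 g H, 43 g Cl, 9.63 g O.
n(C) = 43.7/12.01 = 3.639, n(H) = 3.67/1.008 = 3.641, n(Cl) = 43/35.45 = 1.213, n(O) = 9.63/16.00 = 0.6019
Ratios (÷ 0.6019): C 6.045, H 6.049, Cl 2.015, O 1.000
→ C6H6Cl2O
Empirical-formula mass = 165.01 g/mol
n = 166.4 / 165.01 = 1.01 ≈ 1
Molecular formula = empirical formula = C6H6Cl2O

C6H6Cl2O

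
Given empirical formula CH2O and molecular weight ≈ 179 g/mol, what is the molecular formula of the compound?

Empirical-formula mass = 30.03 g/mol
n = 179 / 30.03 = 5.96 ≈ 6
Molecular formula = (CH2O)6 = C6H12O6

C6H12O6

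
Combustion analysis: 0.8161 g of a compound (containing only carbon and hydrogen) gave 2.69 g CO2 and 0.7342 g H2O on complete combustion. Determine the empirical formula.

C3H4

mol C = 2.69 / 44.01 = 0.06112; mass C = 0.06112 × 12.01 = 0.7341 g
mol H = 2 × (0.7342 / 18.02) = 0.08149; mass H = 0.08149 × 1.008 = 0.08214 g
Smallest is C at 0.06112 mol; normalising gives C 1.000, H 1.333
Multiply by 3: C 3.00, H 4.00 → C3H4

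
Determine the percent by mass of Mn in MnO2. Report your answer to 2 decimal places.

63.19%

Molar mass = 1(54.94) + 2(16.00) = 86.940 g/mol
Mass of Mn per mole = 1 × 54.94 = 54.940 g
% Mn = 54.940 / 86.940 × 100 = 63.19%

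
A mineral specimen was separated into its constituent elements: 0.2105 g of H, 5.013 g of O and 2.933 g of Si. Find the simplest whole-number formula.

Moles — H: 0.2105 / 1.008 = 0.2088 mol; O: 5.013 / 16.00 = 0.3133 mol; Si: 2.933 / 28.09 = 0.1044 mol
Ratios (÷ 0.1044): H 2.000, O 3.001, Si 1.000
→ H2O3Si

H2O3Si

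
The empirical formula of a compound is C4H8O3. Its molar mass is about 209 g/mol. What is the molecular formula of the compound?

Empirical-formula mass = 104.10 g/mol
n = 209 / 104.10 = 2.01 ≈ 2
Molecular formula = (C4H8O3)2 = C8H16O6

C8H16O6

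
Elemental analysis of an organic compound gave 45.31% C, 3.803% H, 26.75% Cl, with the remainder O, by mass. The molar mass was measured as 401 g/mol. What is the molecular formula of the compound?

Assume 100 g: 45.31 g C, 3.803 g H, 26.75 g Cl, 24.137 g O.
C: 45.31 g ÷ 12.01 g/mol = 3.773 mol
H: 3.803 g ÷ 1.008 g/mol = 3.773 mol
Cl: 26.75 g ÷ 35.45 g/mol = 0.7546 mol
O: 24.137 g ÷ 16.00 g/mol = 1.509 mol
Ratios (÷ 0.7546): C 5.000, H 5.000, Cl 1.000, O 1.999
≈ 5:5:1:2 → C5H5ClO2
Empirical-formula mass = 132.54 g/mol
n = 401 / 132.54 = 3.03 ≈ 3
Molecular formula = (C5H5ClO2)×3 = C15H15Cl3O6

C15H15Cl3O6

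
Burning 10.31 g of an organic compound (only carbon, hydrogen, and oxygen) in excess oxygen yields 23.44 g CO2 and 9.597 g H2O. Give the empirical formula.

C3H6O

mol C = 23.44 / 44.01 = 0.5326; mass C = 0.5326 × 12.01 = 6.397 g
mol H = 2 × (9.597 / 18.02) = 1.065; mass H = 1.065 × 1.008 = 1.074 g
mass O = 10.31 − (7.470) = 2.840 g → mol O = 0.1775
Divide by the smallest (0.1775 mol O): C 3.001, H 6.001, O 1.000
→ C3H6O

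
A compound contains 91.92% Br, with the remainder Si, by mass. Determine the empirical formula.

Assume 100 g: 91.92 g Br, 8.08 g Si.
n(Br) = 91.92/79.90 = 1.15, n(Si) = 8.08/28.09 = 0.2876
Ratios (÷ 0.2876): Br 3.999, Si 1.000
→ Br4Si

Br4Si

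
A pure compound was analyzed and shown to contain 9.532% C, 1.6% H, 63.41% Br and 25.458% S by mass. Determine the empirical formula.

Assume 100 g: 9.532 g C, 1.6 g H, 63.41 g Br, 25.458 g S.
n(C) = 9.532/12.01 = 0.7937, n(H) = 1.6/1.008 = 1.587, n(Br) = 63.41/79.90 = 0.7936, n(S) = 25.458/32.07 = 0.7938
Smallest is Br at 0.7936 mol; normalising gives C 1.000, H 2.000, Br 1.000, S 1.000
Ratio ≈ 1:2:1:1, so the empirical formula is CH2BrS

CH2BrS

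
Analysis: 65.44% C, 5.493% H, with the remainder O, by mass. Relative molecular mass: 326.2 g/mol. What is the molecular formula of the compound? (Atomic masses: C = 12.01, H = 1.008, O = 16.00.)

C18H18O6

Assume 100 g: 65.44 g C, 5.493 g H, 29.067 g O.
C: 65.44 g ÷ 12.01 g/mol = 5.449 mol
H: 5.493 g ÷ 1.008 g/mol = 5.449 mol
O: 29.067 g ÷ 16.00 g/mol = 1.817 mol
Divide by the smallest (1.817 mol O): C 2.999, H 3.000, O 1.000
→ C3H3O
Empirical-formula mass = 55.05 g/mol
n = 326.2 / 55.05 = 5.93 ≈ 6
Molecular formula = (C3H3O)×6 = C18H18O6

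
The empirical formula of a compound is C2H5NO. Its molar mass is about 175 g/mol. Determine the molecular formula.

C6H15N3O3

Empirical-formula mass = 59.07 g/mol
n = 175 / 59.07 = 2.96 ≈ 3
Molecular formula = (C2H5NO)3 = C6H15N3O3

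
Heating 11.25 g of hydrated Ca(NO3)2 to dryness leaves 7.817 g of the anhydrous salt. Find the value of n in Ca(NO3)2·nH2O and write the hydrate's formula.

Ca(NO3)2·4H2O

Mass of water lost = 11.25 − 7.817 = 3.433 g → 3.433 / 18.02 = 0.1905 mol H2O
Molar mass of Ca(NO3)2 = 164.10 g/mol → mol Ca(NO3)2 = 7.817 / 164.10 = 0.04764
n = 0.1905 / 0.04764 = 4.00 ≈ 4 → Ca(NO3)2·4H2O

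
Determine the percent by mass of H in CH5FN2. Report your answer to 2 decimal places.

Molar mass = 1(12.01) + 5(1.008) + 1(19.00) + 2(14.01) = 64.070 g/mol
Mass of H per mole = 5 × 1.008 = 5.040 g
% H = 5.040 / 64.070 × 100 = 7.87%

7.87%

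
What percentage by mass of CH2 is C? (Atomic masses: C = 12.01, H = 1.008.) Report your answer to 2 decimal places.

85.63%

Molar mass = 1(12.01) + 2(1.008) = 14.026 g/mol
Mass of C per mole = 1 × 12.01 = 12.010 g
% C = 12.010 / 14.026 × 100 = 85.63%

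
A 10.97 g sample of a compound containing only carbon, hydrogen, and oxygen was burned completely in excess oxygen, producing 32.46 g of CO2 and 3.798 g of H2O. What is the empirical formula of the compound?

mol C = 32.46 / 44.01 = 0.7376; mass C = 0.7376 × 12.01 = 8.858 g
mol H = 2 × (3.798 / 18.02) = 0.4215; mass H = 0.4215 × 1.008 = 0.4249 g
mass O = 10.97 − (9.283) = 1.687 g → mol O = 0.1054
Divide by the smallest (0.1054 mol O): C 6.995, H 3.998, O 1.000
≈ 7:4:1 → C7H4O

C7H4O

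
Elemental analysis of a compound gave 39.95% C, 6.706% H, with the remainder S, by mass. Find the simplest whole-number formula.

Assume 100 g: 39.95 g C, 6.706 g H, 53.344 g S.
n(C) = 39.95/12.01 = 3.326, n(H) = 6.706/1.008 = 6.653, n(S) = 53.344/32.07 = 1.663
Divide by the smallest (1.663 mol S): C 2.000, H 4.000, S 1.000
Ratio ≈ 2:4:1, so the empirical formula is C2H4S

C2H4S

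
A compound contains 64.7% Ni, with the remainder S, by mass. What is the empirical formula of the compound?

NiS

Assume 100 g: 64.7 g Ni, 35.3 g S.
Moles — Ni: 64.7 / 58.69 = 1.102 mol; S: 35.3 / 32.07 = 1.101 mol
Smallest is S at 1.101 mol; normalising gives Ni 1.002, S 1.000
≈ 1:1 → NiS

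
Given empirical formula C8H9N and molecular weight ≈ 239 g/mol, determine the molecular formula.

Empirical-formula mass = 119.16 g/mol
n = 239 / 119.16 = 2.01 ≈ 2
Molecular formula = (C8H9N)2 = C16H18N2

C16H18N2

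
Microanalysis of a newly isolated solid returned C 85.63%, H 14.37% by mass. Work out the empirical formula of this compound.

Assume 100 g: 85.63 g C, 14.37 g H.
C: 85.63 g ÷ 12.01 g/mol = 7.13 mol
H: 14.37 g ÷ 1.008 g/mol = 14.26 mol
Divide by the smallest (7.13 mol C): C 1.000, H 1.999
→ CH2

CH2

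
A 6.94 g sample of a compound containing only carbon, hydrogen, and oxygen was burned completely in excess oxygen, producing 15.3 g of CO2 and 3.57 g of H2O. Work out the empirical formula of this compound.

C7H8O3

mol C = 15.3 / 44.01 = 0.3476; mass C = 0.3476 × 12.01 = 4.175 g
mol H = 2 × (3.57 / 18.02) = 0.3962; mass H = 0.3962 × 1.008 = 0.3994 g
mass O = 6.94 − (4.575) = 2.365 g → mol O = 0.1478
Divide by the smallest (0.1478 mol O): C 2.352, H 2.680, O 1.000
Multiply by 3: C 7.05, H 8.04, O 3.00 → C7H8O3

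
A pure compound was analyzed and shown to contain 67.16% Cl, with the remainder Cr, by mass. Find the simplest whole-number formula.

Cl3Cr

Assume 100 g: 67.16 g Cl, 32.84 g Cr.
Cl: 67.16 g ÷ 35.45 g/mol = 1.894 mol
Cr: 32.84 g ÷ 52.00 g/mol = 0.6315 mol
Smallest is Cr at 0.6315 mol; normalising gives Cl 3.000, Cr 1.000
≈ 3:1 → Cl3Cr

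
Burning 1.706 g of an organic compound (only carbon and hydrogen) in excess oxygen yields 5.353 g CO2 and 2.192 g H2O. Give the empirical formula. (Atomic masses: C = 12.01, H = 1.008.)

CH2

mol C = 5.353 / 44.01 = 0.1216; mass C = 0.1216 × 12.01 = 1.461 g
mol H = 2 × (2.192 / 18.02) = 0.2433; mass H = 0.2433 × 1.008 = 0.2452 g
Ratios (÷ 0.1216): C 1.000, H 2.000
Ratio ≈ 1:2, so the empirical formula is CH2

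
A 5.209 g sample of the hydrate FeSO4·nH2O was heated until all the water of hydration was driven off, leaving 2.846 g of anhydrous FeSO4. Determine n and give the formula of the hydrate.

FeSO4·7H2O

Mass of water lost = 5.209 − 2.846 = 2.363 g → 2.363 / 18.02 = 0.1311 mol H2O
Molar mass of FeSO4 = 151.92 g/mol → mol FeSO4 = 2.846 / 151.92 = 0.01873
n = 0.1311 / 0.01873 = 7.00 ≈ 7 → FeSO4·7H2O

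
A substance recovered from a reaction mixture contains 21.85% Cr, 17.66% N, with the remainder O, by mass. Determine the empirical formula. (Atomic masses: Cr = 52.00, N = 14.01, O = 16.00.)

Assume 100 g: 21.85 g Cr, 17.66 g N, 60.49 g O.
n(Cr) = 21.85/52.00 = 0.4202, n(N) = 17.66/14.01 = 1.261, n(O) = 60.49/16.00 = 3.781
Ratios (÷ 0.4202): Cr 1.000, N 3.000, O 8.997
Ratio ≈ 1:3:9, so the empirical formula is CrN3O9

CrN3O9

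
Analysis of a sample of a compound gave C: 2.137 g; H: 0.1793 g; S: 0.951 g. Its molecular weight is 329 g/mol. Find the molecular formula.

C18H18S3

C: 2.137 g ÷ 12.01 g/mol = 0.1779 mol
H: 0.1793 g ÷ 1.008 g/mol = 0.1779 mol
S: 0.951 g ÷ 32.07 g/mol = 0.02965 mol
Divide by the smallest (0.02965 mol S): C 6.000, H 5.998, S 1.000
→ C6H6S
Empirical-formula mass = 110.18 g/mol
n = 329 / 110.18 = 2.99 ≈ 3
Molecular formula = (C6H6S)×3 = C18H18S3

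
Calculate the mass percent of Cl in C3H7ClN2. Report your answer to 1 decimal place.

33.3%

Molar mass = 3(12.01) + 7(1.008) + 1(35.45) + 2(14.01) = 106.556 g/mol
Mass of Cl per mole = 1 × 35.45 = 35.450 g
% Cl = 35.450 / 106.556 × 100 = 33.3%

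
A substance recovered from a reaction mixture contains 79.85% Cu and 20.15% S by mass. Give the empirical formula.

Cu2S

Assume 100 g: 79.85 g Cu, 20.15 g S.
n(Cu) = 79.85/63.55 = 1.256, n(S) = 20.15/32.07 = 0.6283
Ratios (÷ 0.6283): Cu 2.000, S 1.000
Ratio ≈ 2:1, so the empirical formula is Cu2S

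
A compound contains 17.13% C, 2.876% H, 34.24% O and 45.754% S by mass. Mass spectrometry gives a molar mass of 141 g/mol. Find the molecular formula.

C2H4O3S2

Assume 100 g: 17.13 g C, 2.876 g H, 34.24 g O, 45.754 g S.
Moles — C: 17.13 / 12.01 = 1.426 mol; H: 2.876 / 1.008 = 2.853 mol; O: 34.24 / 16.00 = 2.14 mol; S: 45.754 / 32.07 = 1.427 mol
Ratios (÷ 1.426): C 1.000, H 2.000, O 1.500, S 1.000
Multiply by 2: C 2.00, H 4.00, O 3.00, S 2.00 → C2H4O3S2
Empirical-formula mass = 140.19 g/mol
n = 141 / 140.19 = 1.01 ≈ 1
Molecular formula = empirical formula = C2H4O3S2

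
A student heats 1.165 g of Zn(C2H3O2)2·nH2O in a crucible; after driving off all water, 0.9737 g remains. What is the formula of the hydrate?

Zn(C2H3O2)2·2H2O

Mass of water lost = 1.165 − 0.9737 = 0.1913 g → 0.1913 / 18.02 = 0.01062 mol H2O
Molar mass of Zn(C2H3O2)2 = 183.47 g/mol → mol Zn(C2H3O2)2 = 0.9737 / 183.47 = 0.005307
n = 0.01062 / 0.005307 = 2.00 ≈ 2 → Zn(C2H3O2)2·2H2O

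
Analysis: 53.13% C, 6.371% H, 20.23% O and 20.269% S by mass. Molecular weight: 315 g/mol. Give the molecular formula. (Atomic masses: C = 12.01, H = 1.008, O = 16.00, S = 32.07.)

Assume 100 g: 53.13 g C, 6.371 g H, 20.23 g O, 20.269 g S.
n(C) = 53.13/12.01 = 4.424, n(H) = 6.371/1.008 = 6.32, n(O) = 20.23/16.00 = 1.264, n(S) = 20.269/32.07 = 0.632
Divide by the smallest (0.632 mol S): C 6.999, H 10.000, O 2.001, S 1.000
→ C7H10O2S
Empirical-formula mass = 158.22 g/mol
n = 315 / 158.22 = 1.99 ≈ 2
Molecular formula = (C7H10O2S)×2 = C14H20O4S2

C14H20O4S2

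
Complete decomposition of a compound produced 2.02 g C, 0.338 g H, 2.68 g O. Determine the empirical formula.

CH2O

C: 2.02 g ÷ 12.01 g/mol = 0.1682 mol
H: 0.338 g ÷ 1.008 g/mol = 0.3353 mol
O: 2.68 g ÷ 16.00 g/mol = 0.1675 mol
Ratios (÷ 0.1675): C 1.004, H 2.002, O 1.000
≈ 1:2:1 → CH2O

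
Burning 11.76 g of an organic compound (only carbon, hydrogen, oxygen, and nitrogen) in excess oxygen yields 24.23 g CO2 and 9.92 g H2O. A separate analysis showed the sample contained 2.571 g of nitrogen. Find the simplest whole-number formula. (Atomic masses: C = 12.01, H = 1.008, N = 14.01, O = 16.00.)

mol C = 24.23 / 44.01 = 0.5506; mass C = 0.5506 × 12.01 = 6.612 g
mol H = 2 × (9.92 / 18.02) = 1.101; mass H = 1.101 × 1.008 = 1.110 g
mol N = 2.571 / 14.01 = 0.1835
mass O = 11.76 − (10.29) = 1.467 g → mol O = 0.09169
Divide by the smallest (0.09169 mol O): C 6.005, H 12.008, N 2.001, O 1.000
Ratio ≈ 6:12:2:1, so the empirical formula is C6H12N2O

C6H12N2O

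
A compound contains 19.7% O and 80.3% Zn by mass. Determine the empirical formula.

OZn

Assume 100 g: 19.7 g O, 80.3 g Zn.
Moles — O: 19.7 / 16.00 = 1.231 mol; Zn: 80.3 / 65.38 = 1.228 mol
Smallest is Zn at 1.228 mol; normalising gives O 1.002, Zn 1.000
Ratio ≈ 1:1, so the empirical formula is OZn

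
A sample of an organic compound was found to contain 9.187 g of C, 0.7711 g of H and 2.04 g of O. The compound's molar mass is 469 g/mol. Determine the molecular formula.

n(C) = 9.187/12.01 = 0.7649, n(H) = 0.7711/1.008 = 0.765, n(O) = 2.04/16.00 = 0.1275
Ratios (÷ 0.1275): C 6.000, H 6.000, O 1.000
≈ 6:6:1 → C6H6O
Empirical-formula mass = 94.11 g/mol
n = 469 / 94.11 = 4.98 ≈ 5
Molecular formula = (C6H6O)×5 = C30H30O5

C30H30O5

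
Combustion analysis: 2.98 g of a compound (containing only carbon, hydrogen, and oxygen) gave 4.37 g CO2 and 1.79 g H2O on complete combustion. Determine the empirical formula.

CH2O

mol C = 4.37 / 44.01 = 0.09930; mass C = 0.09930 × 12.01 = 1.193 g
mol H = 2 × (1.79 / 18.02) = 0.1987; mass H = 0.1987 × 1.008 = 0.2003 g
mass O = 2.98 − (1.393) = 1.587 g → mol O = 0.09920
Divide by the smallest (0.0992 mol O): C 1.001, H 2.003, O 1.000
→ CH2O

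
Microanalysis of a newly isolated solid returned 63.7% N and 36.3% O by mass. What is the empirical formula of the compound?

Assume 100 g: 63.7 g N, 36.3 g O.
n(N) = 63.7/14.01 = 4.547, n(O) = 36.3/16.00 = 2.269
Smallest is O at 2.269 mol; normalising gives N 2.004, O 1.000
≈ 2:1 → N2O

N2O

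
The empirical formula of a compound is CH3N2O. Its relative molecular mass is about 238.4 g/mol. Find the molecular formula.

Empirical-formula mass = 59.05 g/mol
n = 238.4 / 59.05 = 4.04 ≈ 4
Molecular formula = (CH3N2O)4 = C4H12N8O4

C4H12N8O4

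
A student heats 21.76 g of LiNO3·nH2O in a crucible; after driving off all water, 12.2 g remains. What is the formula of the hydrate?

LiNO3·3H2O

Mass of water lost = 21.76 − 12.2 = 9.56 g → 9.56 / 18.02 = 0.5305 mol H2O
Molar mass of LiNO3 = 68.95 g/mol → mol LiNO3 = 12.2 / 68.95 = 0.1769
n = 0.5305 / 0.1769 = 3.00 ≈ 3 → LiNO3·3H2O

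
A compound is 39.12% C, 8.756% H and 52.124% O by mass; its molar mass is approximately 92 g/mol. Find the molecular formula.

C3H8O3

Assume 100 g: 39.12 g C, 8.756 g H, 52.124 g O.
n(C) = 39.12/12.01 = 3.257, n(H) = 8.756/1.008 = 8.687, n(O) = 52.124/16.00 = 3.258
Divide by the smallest (3.257 mol C): C 1.000, H 2.667, O 1.000
×3: C 3.00, H 8.00, O 3.00 → C3H8O3
Empirical-formula mass = 92.09 g/mol
n = 92 / 92.09 = 1.00 ≈ 1
Molecular formula = empirical formula = C3H8O3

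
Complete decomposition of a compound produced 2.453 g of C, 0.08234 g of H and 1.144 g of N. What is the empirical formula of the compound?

n(C) = 2.453/12.01 = 0.2042, n(H) = 0.08234/1.008 = 0.08169, n(N) = 1.144/14.01 = 0.08166
Divide by the smallest (0.08166 mol N): C 2.501, H 1.000, N 1.000
Multiply by 2: C 5.00, H 2.00, N 2.00 → C5H2N2

C5H2N2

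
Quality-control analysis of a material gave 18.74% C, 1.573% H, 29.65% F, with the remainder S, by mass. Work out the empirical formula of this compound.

CHFS

Assume 100 g: 18.74 g C, 1.573 g H, 29.65 g F, 50.037 g S.
C: 18.74 g ÷ 12.01 g/mol = 1.56 mol
H: 1.573 g ÷ 1.008 g/mol = 1.561 mol
F: 29.65 g ÷ 19.00 g/mol = 1.561 mol
S: 50.037 g ÷ 32.07 g/mol = 1.56 mol
Smallest is S at 1.56 mol; normalising gives C 1.000, H 1.000, F 1.000, S 1.000
≈ 1:1:1:1 → CHFS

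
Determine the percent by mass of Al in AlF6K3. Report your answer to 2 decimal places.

Molar mass = 1(26.98) + 6(19.00) + 3(39.10) = 258.280 g/mol
Mass of Al per mole = 1 × 26.98 = 26.980 g
% Al = 26.980 / 258.280 × 100 = 10.45%

10.45%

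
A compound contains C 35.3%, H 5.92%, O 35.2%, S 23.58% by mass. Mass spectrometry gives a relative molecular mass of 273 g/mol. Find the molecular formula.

C8H16O6S2

Assume 100 g: 35.3 g C, 5.92 g H, 35.2 g O, 23.58 g S.
C: 35.3 g ÷ 12.01 g/mol = 2.939 mol
H: 5.92 g ÷ 1.008 g/mol = 5.873 mol
O: 35.2 g ÷ 16.00 g/mol = 2.2 mol
S: 23.58 g ÷ 32.07 g/mol = 0.7353 mol
Ratios (÷ 0.7353): C 3.997, H 7.988, O 2.992, S 1.000
≈ 4:8:3:1 → C4H8O3S
Empirical-formula mass = 136.17 g/mol
n = 273 / 136.17 = 2.00 ≈ 2
Molecular formula = (C4H8O3S)×2 = C8H16O6S2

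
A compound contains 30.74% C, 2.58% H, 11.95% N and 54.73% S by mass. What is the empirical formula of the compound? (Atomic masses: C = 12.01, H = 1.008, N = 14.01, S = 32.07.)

Assume 100 g: 30.74 g C, 2.58 g H, 11.95 g N, 54.73 g S.
C: 30.74 g ÷ 12.01 g/mol = 2.56 mol
H: 2.58 g ÷ 1.008 g/mol = 2.56 mol
N: 11.95 g ÷ 14.01 g/mol = 0.853 mol
S: 54.73 g ÷ 32.07 g/mol = 1.707 mol
Ratios (÷ 0.853): C 3.001, H 3.001, N 1.000, S 2.001
≈ 3:3:1:2 → C3H3NS2

C3H3NS2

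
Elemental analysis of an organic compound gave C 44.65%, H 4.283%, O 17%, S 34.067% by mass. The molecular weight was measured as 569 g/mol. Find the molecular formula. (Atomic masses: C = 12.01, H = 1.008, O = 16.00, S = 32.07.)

Assume 100 g: 44.65 g C, 4.283 g H, 17 g O, 34.067 g S.
C: 44.65 g ÷ 12.01 g/mol = 3.718 mol
H: 4.283 g ÷ 1.008 g/mol = 4.249 mol
O: 17 g ÷ 16.00 g/mol = 1.062 mol
S: 34.067 g ÷ 32.07 g/mol = 1.062 mol
Ratios (÷ 1.062): C 3.500, H 4.000, O 1.000, S 1.000
Multiply by 2: C 7.00, H 8.00, O 2.00, S 2.00 → C7H8O2S2
Empirical-formula mass = 188.27 g/mol
n = 569 / 188.27 = 3.02 ≈ 3
Molecular formula = (C7H8O2S2)×3 = C21H24O6S6

C21H24O6S6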